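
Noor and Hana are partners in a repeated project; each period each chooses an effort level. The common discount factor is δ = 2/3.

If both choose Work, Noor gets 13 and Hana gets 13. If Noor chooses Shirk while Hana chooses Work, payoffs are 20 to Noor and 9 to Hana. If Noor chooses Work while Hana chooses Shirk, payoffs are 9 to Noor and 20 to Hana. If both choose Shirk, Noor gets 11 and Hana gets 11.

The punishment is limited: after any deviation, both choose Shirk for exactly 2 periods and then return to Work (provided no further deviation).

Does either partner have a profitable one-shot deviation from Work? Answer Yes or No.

Yes

Comparing payoff streams over the 3 periods until play realigns: cooperate → 13(1+δ+…+δ^2); deviate → 20 + 11(δ+…+δ^2).
Cooperation is sustained iff (13−11)(δ+…+δ^2) ≥ 20−13.
δ+…+δ^2 = 2/3·(1−(2/3)^2)/(1−2/3) = 1.1111, and (20−13)/(13−11) = 3.5000.
1.1111 < 3.5000, so cooperation is not sustainable.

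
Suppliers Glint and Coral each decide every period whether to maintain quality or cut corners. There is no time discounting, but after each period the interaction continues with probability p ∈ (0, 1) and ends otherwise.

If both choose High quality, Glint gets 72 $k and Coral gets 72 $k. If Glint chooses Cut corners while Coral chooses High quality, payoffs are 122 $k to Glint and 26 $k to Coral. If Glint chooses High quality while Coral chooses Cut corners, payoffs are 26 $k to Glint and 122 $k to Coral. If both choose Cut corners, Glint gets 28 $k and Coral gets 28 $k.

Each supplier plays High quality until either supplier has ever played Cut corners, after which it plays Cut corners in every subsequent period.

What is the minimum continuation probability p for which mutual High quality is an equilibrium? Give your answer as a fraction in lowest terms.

25/47

With no time discounting, the continuation probability p plays the role of the discount factor.
Grim-trigger IC: 72/(1−p) ≥ 122 + 28p/(1−p) ⇒ p ≥ (122−72)/(122−28) = 25/47.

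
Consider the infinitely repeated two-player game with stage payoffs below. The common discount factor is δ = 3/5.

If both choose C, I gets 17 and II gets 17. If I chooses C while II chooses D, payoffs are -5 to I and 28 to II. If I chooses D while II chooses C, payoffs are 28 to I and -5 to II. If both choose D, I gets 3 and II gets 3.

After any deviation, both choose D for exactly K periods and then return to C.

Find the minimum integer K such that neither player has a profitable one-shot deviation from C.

Need Σ_{k=1}^{K} δ^k ≥ (28−17)/(17−3) = 0.7857 at δ = 3/5.
At K = 1 the sum is 0.6000 < 0.7857; at K = 2 it is 0.9600 ≥ 0.7857.
So the minimum punishment length is K = 2.

2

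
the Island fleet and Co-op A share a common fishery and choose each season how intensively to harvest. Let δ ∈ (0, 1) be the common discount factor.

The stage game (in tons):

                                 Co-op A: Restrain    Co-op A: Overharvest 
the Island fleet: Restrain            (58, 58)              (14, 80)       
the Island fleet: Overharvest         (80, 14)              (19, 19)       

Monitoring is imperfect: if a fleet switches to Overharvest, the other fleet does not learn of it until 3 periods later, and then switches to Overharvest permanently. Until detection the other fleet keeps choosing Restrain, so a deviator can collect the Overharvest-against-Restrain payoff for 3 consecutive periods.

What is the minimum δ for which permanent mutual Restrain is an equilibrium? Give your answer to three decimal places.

Deviating for the 3 undetected periods gains 80−58 = 22 per period over cooperation, then loses 58−19 = 39 per period forever once punishment starts.
Gain: 22(1 + δ + … + δ^2); loss: 39·δ^3/(1−δ).
No profitable deviation ⇔ 22(1−δ^3) ≤ 39·δ^3, i.e. δ^3 ≥ 22/(22+39) = 22/61.
Hence δ ≥ (22/61)^(1/3) ≈ 0.712.

0.712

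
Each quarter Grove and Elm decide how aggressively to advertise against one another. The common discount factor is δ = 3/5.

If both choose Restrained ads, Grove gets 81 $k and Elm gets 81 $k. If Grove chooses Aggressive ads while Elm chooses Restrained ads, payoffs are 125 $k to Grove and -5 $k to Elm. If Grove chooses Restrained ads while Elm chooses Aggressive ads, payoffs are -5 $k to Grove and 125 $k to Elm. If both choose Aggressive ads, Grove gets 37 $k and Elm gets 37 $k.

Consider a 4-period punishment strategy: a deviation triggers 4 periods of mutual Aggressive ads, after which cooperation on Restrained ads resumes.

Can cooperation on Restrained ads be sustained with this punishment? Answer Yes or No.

Yes

A one-shot deviation gives 125 now, then 37 for 4 periods, then back to 81.
Gain from deviating: (125−81) today; loss: (81−37) in each of the next 4 periods.
No-deviation condition: (81−37)(δ+…+δ^4) ≥ 125−81, i.e. δ+…+δ^4 ≥ 1.
At δ = 3/5: δ+…+δ^4 = 1.3056 ≥ 1.0000.
So cooperation is sustainable.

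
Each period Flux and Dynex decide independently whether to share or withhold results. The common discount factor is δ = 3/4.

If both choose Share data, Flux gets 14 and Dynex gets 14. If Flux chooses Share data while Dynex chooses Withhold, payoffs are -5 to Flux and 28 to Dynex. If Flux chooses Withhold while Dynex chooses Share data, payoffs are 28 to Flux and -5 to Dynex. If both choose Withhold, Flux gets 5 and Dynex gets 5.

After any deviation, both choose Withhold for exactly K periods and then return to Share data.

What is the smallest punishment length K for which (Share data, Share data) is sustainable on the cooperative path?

3

No profitable deviation requires (14−5)(δ+…+δ^K) ≥ 28−14, i.e. δ+…+δ^K ≥ 14/9 ≈ 1.5556.
With δ = 3/4, the partial sums are K=1: 0.7500, K=2: 1.3125, K=3: 1.7344.
K = 3 is the first length at which the sum reaches 1.5556.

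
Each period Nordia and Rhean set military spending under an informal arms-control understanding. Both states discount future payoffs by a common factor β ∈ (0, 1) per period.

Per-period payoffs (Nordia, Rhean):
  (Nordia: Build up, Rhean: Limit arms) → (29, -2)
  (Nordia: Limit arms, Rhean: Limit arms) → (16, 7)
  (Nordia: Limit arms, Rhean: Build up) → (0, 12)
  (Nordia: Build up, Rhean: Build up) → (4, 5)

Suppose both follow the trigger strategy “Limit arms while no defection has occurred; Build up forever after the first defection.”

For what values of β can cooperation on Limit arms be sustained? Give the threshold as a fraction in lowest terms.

For Nordia: deviation gain 29−16 = 13, per-period punishment loss 16−4 = 12. IC gives β ≥ 13/25.
For Rhean: gain 5, loss 2 per period, so β ≥ 5/7.
The tighter constraint is Rhean's, so cooperation needs β ≥ 5/7.

5/7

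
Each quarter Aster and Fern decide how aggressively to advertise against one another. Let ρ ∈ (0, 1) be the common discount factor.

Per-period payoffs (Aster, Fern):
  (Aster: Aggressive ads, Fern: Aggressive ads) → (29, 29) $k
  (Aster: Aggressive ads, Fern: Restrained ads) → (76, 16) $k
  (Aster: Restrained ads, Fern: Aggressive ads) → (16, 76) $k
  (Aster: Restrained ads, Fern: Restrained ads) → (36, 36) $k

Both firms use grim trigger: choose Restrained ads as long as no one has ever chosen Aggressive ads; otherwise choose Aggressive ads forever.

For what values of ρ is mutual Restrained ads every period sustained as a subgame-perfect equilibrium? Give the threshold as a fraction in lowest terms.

One-period gain from deviating is 76 − 36 = 40. The loss is 36 − 29 = 7 in every subsequent period, with present value 7·ρ/(1−ρ).
Deviation is unprofitable when 7·ρ/(1−ρ) ≥ 40, i.e. ρ/(1−ρ) ≥ 40/7.
Equivalently ρ ≥ 40/(40+7) = 40/47.

40/47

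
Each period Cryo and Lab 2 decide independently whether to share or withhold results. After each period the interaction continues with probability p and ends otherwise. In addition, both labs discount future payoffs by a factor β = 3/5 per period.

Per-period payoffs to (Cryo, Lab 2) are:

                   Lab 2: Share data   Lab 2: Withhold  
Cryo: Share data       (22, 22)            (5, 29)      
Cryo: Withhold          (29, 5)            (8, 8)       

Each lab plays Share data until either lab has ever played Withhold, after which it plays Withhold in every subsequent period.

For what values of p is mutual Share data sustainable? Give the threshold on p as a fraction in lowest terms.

5/9

Expected continuation weight on next period's payoff is β·p = 3/5·p, which plays the role of the discount factor.
Cooperation requires 3/5·p ≥ (29−22)/(29−8) = 1/3, hence p ≥ 5/9.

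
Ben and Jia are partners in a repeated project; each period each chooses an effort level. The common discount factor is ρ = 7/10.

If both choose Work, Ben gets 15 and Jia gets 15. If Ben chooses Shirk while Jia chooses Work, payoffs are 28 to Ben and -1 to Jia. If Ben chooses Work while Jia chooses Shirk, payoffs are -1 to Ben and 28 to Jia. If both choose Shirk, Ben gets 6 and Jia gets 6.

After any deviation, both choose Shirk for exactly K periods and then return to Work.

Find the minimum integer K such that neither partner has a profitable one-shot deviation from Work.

3

No profitable deviation requires (15−6)(ρ+…+ρ^K) ≥ 28−15, i.e. ρ+…+ρ^K ≥ 13/9 ≈ 1.4444.
With ρ = 7/10, the partial sums are K=1: 0.7000, K=2: 1.1900, K=3: 1.5330.
K = 3 is the first length at which the sum reaches 1.4444.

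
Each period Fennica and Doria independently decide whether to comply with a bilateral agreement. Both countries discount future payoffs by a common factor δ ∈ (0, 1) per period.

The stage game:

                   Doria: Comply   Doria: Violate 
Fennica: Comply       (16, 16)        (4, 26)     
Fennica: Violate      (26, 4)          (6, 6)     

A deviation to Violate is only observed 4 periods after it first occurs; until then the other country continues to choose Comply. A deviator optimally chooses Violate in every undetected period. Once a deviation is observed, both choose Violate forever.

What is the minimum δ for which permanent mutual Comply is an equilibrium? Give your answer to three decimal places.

Deviating for the 4 undetected periods gains 26−16 = 10 per period over cooperation, then loses 16−6 = 10 per period forever once punishment starts.
Gain: 10(1 + δ + … + δ^3); loss: 10·δ^4/(1−δ).
No profitable deviation ⇔ 10(1−δ^4) ≤ 10·δ^4, i.e. δ^4 ≥ 10/(10+10) = 1/2.
Hence δ ≥ (1/2)^(1/4) ≈ 0.841.

0.841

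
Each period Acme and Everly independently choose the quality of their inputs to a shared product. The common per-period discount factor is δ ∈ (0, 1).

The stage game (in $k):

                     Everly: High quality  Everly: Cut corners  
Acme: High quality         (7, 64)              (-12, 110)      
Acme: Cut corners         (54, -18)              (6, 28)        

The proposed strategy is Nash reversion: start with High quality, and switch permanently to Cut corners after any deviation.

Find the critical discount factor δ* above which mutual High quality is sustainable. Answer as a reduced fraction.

Acme: cooperation gives 7 each period; deviation gives 54 once then 6 forever.
  7/(1−δ) ≥ 54 + 6δ/(1−δ) ⇒ δ ≥ 47/48.
Everly: cooperation gives 64 each period; deviation gives 110 once then 28 forever.
  δ ≥ 46/82 = 23/41.
Both must hold, so the binding constraint is Acme's: δ ≥ 47/48.

47/48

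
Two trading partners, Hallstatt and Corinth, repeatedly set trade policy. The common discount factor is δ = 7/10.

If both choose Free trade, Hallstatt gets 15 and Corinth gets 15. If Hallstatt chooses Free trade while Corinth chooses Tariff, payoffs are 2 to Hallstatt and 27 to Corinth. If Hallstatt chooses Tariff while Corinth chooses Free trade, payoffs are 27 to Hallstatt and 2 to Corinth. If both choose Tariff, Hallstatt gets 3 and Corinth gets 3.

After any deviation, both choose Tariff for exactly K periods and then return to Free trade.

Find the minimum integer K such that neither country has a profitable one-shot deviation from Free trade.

Need Σ_{k=1}^{K} δ^k ≥ (27−15)/(15−3) = 1.0000 at δ = 7/10.
At K = 1 the sum is 0.7000 < 1.0000; at K = 2 it is 1.1900 ≥ 1.0000.
So the minimum punishment length is K = 2.

2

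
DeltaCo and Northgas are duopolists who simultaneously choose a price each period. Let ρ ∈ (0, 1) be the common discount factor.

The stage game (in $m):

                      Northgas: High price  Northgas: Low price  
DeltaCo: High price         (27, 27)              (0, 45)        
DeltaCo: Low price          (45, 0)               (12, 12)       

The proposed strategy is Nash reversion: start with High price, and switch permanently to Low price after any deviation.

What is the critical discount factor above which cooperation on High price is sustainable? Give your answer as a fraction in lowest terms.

27/(1−ρ) ≥ 45 + 12ρ/(1−ρ)
27 ≥ 45 − 33ρ
ρ ≥ 18/33 = 6/11.

6/11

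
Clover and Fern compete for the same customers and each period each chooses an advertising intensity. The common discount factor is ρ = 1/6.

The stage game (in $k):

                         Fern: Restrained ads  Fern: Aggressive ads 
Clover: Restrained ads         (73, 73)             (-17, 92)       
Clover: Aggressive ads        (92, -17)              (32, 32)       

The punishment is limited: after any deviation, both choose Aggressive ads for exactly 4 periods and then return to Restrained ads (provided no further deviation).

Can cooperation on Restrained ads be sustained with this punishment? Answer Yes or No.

No

IC: ρ+…+ρ^4 ≥ (92−73)/(73−32) = 19/41.
At ρ = 1/6: partial sum = 0.1998 < 0.4634. Cooperation not sustainable.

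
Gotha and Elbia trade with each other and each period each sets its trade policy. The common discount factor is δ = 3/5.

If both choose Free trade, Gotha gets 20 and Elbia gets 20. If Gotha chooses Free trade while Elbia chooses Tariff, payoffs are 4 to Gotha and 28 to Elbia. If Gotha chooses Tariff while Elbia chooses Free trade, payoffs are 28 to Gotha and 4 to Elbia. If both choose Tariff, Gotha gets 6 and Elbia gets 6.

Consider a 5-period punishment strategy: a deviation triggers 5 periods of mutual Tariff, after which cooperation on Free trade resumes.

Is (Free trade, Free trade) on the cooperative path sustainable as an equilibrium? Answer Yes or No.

Yes

IC: δ+…+δ^5 ≥ (28−20)/(20−6) = 4/7.
At δ = 3/5: partial sum = 1.3834 ≥ 0.5714. Cooperation sustainable.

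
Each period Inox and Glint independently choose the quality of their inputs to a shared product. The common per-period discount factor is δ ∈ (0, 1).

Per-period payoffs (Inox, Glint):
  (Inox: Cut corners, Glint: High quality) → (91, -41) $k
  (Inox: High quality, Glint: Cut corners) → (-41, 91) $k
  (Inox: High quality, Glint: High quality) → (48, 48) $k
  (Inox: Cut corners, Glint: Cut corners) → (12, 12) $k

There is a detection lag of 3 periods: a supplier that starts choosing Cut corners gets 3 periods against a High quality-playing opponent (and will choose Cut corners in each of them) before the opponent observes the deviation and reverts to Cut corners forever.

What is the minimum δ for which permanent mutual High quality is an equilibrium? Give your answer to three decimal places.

0.816

A deviator earns 91 for 3 periods, then 12 forever; cooperating earns 48 forever. Multiplying the IC by (1−δ):
48 ≥ 91(1−δ^3) + 12δ^3, so 79·δ^3 ≥ 43 and δ^3 ≥ 43/79.
δ ≥ (43/79)^(1/3) ≈ 0.816.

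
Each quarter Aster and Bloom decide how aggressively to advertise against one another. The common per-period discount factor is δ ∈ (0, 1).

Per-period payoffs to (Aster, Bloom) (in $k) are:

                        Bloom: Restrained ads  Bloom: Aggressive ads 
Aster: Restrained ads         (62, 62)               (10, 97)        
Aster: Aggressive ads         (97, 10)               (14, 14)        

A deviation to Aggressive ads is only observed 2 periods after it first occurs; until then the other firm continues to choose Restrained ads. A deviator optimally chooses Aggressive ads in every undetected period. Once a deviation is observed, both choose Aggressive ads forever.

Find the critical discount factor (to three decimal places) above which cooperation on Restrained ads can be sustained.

The best deviation is to choose Aggressive ads for all 2 undetected periods, earning 97 each, then 14 forever once detected.
Deviation value: 97(1−δ^2)/(1−δ) + 14δ^2/(1−δ); cooperation value: 62/(1−δ).
IC: 62 ≥ 97(1−δ^2) + 14δ^2 = 97 − 83δ^2.
So δ^2 ≥ 35/83, giving δ ≥ (35/83)^(1/2) ≈ 0.649.

0.649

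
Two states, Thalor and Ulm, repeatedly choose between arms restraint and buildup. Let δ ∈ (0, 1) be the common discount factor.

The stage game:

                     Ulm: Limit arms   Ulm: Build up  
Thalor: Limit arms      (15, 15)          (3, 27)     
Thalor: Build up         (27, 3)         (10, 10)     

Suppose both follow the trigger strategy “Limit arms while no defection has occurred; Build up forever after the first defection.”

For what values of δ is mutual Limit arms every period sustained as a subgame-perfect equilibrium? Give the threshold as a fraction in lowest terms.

15/(1−δ) ≥ 27 + 10δ/(1−δ)
15 ≥ 27 − 17δ
δ ≥ 12/17.

12/17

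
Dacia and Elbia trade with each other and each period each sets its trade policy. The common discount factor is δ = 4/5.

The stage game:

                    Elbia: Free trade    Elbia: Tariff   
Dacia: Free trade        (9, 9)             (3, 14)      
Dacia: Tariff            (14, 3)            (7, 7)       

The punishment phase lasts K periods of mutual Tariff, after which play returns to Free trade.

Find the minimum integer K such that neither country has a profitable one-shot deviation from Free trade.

Need Σ_{k=1}^{K} δ^k ≥ (14−9)/(9−7) = 2.5000 at δ = 4/5.
At K = 4 the sum is 2.3616 < 2.5000; at K = 5 it is 2.6893 ≥ 2.5000.
So the minimum punishment length is K = 5.

5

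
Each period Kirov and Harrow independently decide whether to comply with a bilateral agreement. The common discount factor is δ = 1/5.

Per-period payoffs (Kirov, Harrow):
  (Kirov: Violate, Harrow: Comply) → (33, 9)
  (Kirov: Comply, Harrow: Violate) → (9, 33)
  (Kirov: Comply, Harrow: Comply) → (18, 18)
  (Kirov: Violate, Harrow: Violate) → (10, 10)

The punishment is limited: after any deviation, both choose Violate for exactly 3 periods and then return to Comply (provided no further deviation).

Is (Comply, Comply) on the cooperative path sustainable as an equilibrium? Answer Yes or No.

IC: δ+…+δ^3 ≥ (33−18)/(18−10) = 15/8.
At δ = 1/5: partial sum = 0.2480 < 1.8750. Cooperation not sustainable.

No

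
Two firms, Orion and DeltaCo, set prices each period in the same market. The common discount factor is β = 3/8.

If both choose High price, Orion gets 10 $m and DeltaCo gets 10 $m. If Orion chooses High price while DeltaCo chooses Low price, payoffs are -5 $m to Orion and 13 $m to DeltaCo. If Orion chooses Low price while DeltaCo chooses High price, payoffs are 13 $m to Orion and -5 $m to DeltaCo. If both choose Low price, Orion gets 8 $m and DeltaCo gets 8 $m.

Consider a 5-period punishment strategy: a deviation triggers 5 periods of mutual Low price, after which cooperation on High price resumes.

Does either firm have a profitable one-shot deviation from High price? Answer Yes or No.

Yes

IC: β+…+β^5 ≥ (13−10)/(10−8) = 3/2.
At β = 3/8: partial sum = 0.5956 < 1.5000. Cooperation not sustainable.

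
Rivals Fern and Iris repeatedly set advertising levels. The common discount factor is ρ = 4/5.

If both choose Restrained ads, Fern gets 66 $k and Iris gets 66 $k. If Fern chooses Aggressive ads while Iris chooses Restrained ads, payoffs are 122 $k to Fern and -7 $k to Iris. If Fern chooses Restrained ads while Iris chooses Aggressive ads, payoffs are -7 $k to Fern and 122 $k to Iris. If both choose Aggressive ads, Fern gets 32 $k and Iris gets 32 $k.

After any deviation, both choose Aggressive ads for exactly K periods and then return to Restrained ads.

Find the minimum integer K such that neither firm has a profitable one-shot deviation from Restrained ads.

No profitable deviation requires (66−32)(ρ+…+ρ^K) ≥ 122−66, i.e. ρ+…+ρ^K ≥ 28/17 ≈ 1.6471.
With ρ = 4/5, the partial sums are K=1: 0.8000, K=2: 1.4400, K=3: 1.9520.
K = 3 is the first length at which the sum reaches 1.6471.

3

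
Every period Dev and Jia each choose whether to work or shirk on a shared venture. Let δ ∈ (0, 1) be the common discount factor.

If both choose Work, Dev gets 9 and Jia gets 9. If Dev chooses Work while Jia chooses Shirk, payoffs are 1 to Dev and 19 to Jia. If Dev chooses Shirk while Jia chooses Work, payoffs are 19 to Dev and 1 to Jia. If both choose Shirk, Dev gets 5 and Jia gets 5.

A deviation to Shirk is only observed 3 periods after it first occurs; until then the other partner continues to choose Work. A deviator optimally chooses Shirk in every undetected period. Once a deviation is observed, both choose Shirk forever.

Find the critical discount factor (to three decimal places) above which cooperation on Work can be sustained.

0.894

A deviator earns 19 for 3 periods, then 5 forever; cooperating earns 9 forever. Multiplying the IC by (1−δ):
9 ≥ 19(1−δ^3) + 5δ^3, so 14·δ^3 ≥ 10 and δ^3 ≥ 5/7.
δ ≥ (5/7)^(1/3) ≈ 0.894.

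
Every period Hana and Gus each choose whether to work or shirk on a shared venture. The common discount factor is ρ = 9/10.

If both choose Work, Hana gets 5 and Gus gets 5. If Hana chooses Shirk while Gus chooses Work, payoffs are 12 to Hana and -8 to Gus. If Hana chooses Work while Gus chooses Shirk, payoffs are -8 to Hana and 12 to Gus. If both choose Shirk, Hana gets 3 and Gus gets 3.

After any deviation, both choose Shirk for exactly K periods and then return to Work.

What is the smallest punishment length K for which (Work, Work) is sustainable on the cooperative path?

5

Need Σ_{k=1}^{K} ρ^k ≥ (12−5)/(5−3) = 3.5000 at ρ = 9/10.
At K = 4 the sum is 3.0951 < 3.5000; at K = 5 it is 3.6856 ≥ 3.5000.
So the minimum punishment length is K = 5.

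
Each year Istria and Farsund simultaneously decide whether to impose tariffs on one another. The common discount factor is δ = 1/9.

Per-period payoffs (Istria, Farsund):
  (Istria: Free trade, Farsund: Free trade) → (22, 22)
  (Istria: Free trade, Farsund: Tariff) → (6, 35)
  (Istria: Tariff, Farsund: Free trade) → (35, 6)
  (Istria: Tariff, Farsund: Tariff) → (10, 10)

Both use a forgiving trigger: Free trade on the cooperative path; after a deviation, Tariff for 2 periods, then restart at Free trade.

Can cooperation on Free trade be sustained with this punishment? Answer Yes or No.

No

Comparing payoff streams over the 3 periods until play realigns: cooperate → 22(1+δ+…+δ^2); deviate → 35 + 10(δ+…+δ^2).
Cooperation is sustained iff (22−10)(δ+…+δ^2) ≥ 35−22.
δ+…+δ^2 = 1/9·(1−(1/9)^2)/(1−1/9) = 0.1235, and (35−22)/(22−10) = 1.0833.
0.1235 < 1.0833, so cooperation is not sustainable.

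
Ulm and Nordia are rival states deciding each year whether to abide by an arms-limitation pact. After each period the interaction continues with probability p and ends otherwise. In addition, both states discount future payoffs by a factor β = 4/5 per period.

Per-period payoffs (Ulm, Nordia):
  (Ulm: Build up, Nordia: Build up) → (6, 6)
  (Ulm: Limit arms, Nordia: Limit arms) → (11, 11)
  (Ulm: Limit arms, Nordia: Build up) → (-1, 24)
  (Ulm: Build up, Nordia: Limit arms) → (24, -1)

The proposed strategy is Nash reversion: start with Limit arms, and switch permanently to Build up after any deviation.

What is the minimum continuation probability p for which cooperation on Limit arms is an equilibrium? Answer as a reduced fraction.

With continuation probability p and discount β, the effective per-period discount factor is βp.
Grim-trigger IC: βp ≥ (24−11)/(24−6) = 13/18.
So p ≥ (13/18)/(4/5) = 65/72.

65/72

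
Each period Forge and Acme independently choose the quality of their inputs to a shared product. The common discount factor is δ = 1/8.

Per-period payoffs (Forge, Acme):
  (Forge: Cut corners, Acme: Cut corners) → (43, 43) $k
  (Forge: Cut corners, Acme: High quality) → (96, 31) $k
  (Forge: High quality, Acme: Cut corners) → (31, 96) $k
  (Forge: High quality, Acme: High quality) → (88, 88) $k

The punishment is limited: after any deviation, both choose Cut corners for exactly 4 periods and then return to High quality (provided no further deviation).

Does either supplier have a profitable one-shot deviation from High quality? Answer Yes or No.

Yes

Comparing payoff streams over the 5 periods until play realigns: cooperate → 88(1+δ+…+δ^4); deviate → 96 + 43(δ+…+δ^4).
Cooperation is sustained iff (88−43)(δ+…+δ^4) ≥ 96−88.
δ+…+δ^4 = 1/8·(1−(1/8)^4)/(1−1/8) = 0.1428, and (96−88)/(88−43) = 0.1778.
0.1428 < 0.1778, so cooperation is not sustainable.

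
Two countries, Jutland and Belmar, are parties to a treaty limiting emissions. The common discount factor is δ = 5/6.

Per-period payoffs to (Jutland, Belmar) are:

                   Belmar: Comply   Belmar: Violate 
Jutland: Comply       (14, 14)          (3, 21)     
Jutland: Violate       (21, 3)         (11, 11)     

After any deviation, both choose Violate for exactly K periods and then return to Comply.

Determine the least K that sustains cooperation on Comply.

4

No profitable deviation requires (14−11)(δ+…+δ^K) ≥ 21−14, i.e. δ+…+δ^K ≥ 7/3 ≈ 2.3333.
With δ = 5/6, the partial sums are K=1: 0.8333, K=2: 1.5278, K=3: 2.1065, K=4: 2.5887.
K = 4 is the first length at which the sum reaches 2.3333.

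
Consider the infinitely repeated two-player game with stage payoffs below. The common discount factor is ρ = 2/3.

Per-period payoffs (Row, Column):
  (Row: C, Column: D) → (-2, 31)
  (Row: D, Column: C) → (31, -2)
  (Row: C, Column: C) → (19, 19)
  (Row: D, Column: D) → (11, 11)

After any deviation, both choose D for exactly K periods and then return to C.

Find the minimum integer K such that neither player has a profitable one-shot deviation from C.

4

No profitable deviation requires (19−11)(ρ+…+ρ^K) ≥ 31−19, i.e. ρ+…+ρ^K ≥ 3/2 ≈ 1.5000.
With ρ = 2/3, the partial sums are K=1: 0.6667, K=2: 1.1111, K=3: 1.4074, K=4: 1.6049.
K = 4 is the first length at which the sum reaches 1.5000.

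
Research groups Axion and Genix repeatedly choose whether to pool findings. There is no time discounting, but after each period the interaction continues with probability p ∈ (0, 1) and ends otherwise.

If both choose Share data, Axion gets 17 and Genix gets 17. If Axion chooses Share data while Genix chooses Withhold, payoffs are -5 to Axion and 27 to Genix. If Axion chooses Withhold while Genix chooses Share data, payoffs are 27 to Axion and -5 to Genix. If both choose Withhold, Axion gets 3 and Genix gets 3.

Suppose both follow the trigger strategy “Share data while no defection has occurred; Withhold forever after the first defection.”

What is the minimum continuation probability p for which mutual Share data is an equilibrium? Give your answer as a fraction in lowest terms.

Expected cooperation value is 17 + p·17 + p²·17 + … = 17/(1−p); deviation gives 27 + p·3/(1−p).
17 ≥ 27(1−p) + 3p ⇒ 24p ≥ 10 ⇒ p ≥ 10/24 = 5/12.

5/12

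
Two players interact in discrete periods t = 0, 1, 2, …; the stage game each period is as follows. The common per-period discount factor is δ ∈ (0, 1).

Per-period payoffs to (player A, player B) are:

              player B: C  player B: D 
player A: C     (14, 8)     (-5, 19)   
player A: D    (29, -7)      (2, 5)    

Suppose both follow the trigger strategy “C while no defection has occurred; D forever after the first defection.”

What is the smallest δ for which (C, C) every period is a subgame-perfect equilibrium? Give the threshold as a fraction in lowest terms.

For player A: deviation gain 29−14 = 15, per-period punishment loss 14−2 = 12. IC gives δ ≥ 15/27 = 5/9.
For player B: gain 11, loss 3 per period, so δ ≥ 11/14.
The tighter constraint is player B's, so cooperation needs δ ≥ 11/14.

11/14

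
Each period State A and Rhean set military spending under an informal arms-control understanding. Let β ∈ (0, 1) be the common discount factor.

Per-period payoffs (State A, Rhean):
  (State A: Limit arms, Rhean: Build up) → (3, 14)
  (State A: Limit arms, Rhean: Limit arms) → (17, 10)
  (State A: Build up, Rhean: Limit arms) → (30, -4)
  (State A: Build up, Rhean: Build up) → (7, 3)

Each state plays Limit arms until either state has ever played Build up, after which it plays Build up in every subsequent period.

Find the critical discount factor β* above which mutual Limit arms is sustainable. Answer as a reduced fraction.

13/23

State A's threshold: (30−17)/(30−7) = 13/23.
Rhean's threshold: (14−10)/(14−3) = 4/11.
13/23 > 4/11, so State A binds and β* = 13/23.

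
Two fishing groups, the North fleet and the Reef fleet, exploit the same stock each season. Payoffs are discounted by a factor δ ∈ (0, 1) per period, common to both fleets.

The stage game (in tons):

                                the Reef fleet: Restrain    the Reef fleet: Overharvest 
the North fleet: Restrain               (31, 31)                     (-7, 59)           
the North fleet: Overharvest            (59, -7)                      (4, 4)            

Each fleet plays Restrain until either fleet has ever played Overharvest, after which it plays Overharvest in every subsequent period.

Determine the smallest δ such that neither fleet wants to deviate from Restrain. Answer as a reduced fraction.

28/55

31/(1−δ) ≥ 59 + 4δ/(1−δ)
31 ≥ 59 − 55δ
δ ≥ 28/55.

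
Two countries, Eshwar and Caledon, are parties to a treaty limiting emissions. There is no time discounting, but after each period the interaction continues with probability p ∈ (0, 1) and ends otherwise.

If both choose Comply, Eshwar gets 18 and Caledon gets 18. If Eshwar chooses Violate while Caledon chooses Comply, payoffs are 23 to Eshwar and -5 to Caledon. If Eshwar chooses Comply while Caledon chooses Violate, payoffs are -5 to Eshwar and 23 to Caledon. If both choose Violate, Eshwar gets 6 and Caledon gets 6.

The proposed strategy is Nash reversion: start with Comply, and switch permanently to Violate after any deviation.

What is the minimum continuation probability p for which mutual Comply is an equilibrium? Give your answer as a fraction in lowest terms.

Expected cooperation value is 18 + p·18 + p²·18 + … = 18/(1−p); deviation gives 23 + p·6/(1−p).
18 ≥ 23(1−p) + 6p ⇒ 17p ≥ 5 ⇒ p ≥ 5/17.

5/17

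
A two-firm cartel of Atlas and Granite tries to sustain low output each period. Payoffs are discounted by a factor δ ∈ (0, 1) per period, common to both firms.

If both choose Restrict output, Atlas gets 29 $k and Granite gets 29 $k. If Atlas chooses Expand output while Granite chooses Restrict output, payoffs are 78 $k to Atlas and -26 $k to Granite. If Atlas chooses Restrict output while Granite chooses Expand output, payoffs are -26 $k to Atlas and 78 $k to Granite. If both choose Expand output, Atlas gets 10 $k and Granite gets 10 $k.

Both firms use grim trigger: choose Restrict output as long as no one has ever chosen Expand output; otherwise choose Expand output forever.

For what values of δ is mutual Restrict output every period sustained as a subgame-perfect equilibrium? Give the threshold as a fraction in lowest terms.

One-period gain from deviating is 78 − 29 = 49. The loss is 29 − 10 = 19 in every subsequent period, with present value 19·δ/(1−δ).
Deviation is unprofitable when 19·δ/(1−δ) ≥ 49, i.e. δ/(1−δ) ≥ 49/19.
Equivalently δ ≥ 49/(49+19) = 49/68.

49/68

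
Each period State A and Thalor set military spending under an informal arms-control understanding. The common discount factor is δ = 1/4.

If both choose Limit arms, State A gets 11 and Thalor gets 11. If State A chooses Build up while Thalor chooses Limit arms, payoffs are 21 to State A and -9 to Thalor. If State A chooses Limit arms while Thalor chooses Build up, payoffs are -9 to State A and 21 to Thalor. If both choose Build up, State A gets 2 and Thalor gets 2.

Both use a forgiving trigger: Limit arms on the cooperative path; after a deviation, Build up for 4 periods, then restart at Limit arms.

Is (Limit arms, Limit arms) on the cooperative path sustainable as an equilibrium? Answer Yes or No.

Comparing payoff streams over the 5 periods until play realigns: cooperate → 11(1+δ+…+δ^4); deviate → 21 + 2(δ+…+δ^4).
Cooperation is sustained iff (11−2)(δ+…+δ^4) ≥ 21−11.
δ+…+δ^4 = 1/4·(1−(1/4)^4)/(1−1/4) = 0.3320, and (21−11)/(11−2) = 1.1111.
0.3320 < 1.1111, so cooperation is not sustainable.

No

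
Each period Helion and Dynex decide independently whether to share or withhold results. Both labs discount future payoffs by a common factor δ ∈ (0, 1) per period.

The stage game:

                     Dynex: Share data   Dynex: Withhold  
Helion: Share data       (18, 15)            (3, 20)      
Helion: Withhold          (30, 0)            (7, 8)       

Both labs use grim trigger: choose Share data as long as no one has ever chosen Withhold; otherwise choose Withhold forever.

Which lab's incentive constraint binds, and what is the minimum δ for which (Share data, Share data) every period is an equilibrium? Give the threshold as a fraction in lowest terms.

Helion: cooperation gives 18 each period; deviation gives 30 once then 7 forever.
  18/(1−δ) ≥ 30 + 7δ/(1−δ) ⇒ δ ≥ 12/23.
Dynex: cooperation gives 15 each period; deviation gives 20 once then 8 forever.
  δ ≥ 5/12.
Both must hold, so the binding constraint is Helion's: δ ≥ 12/23.

Helion; δ ≥ 12/23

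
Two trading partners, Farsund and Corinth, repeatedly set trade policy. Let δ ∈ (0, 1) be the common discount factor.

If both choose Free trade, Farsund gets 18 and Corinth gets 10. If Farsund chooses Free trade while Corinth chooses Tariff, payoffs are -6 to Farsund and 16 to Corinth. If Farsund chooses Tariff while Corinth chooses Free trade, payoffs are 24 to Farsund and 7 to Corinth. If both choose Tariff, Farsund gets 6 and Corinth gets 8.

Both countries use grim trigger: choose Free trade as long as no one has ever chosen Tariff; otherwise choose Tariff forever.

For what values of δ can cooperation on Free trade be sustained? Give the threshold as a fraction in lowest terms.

3/4

For Farsund: deviation gain 24−18 = 6, per-period punishment loss 18−6 = 12. IC gives δ ≥ 6/18 = 1/3.
For Corinth: gain 6, loss 2 per period, so δ ≥ 6/8 = 3/4.
The tighter constraint is Corinth's, so cooperation needs δ ≥ 3/4.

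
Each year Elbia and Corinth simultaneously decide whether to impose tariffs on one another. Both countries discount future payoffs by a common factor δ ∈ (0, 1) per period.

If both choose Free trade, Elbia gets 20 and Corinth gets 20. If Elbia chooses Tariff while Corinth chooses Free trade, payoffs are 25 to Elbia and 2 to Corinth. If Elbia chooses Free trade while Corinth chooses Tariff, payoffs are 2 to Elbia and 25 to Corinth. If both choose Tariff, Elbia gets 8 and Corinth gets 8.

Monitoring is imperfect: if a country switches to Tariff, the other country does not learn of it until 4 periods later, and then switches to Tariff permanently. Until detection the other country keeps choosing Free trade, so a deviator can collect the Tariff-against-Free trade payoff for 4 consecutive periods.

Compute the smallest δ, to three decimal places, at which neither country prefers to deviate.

0.736

A deviator earns 25 for 4 periods, then 8 forever; cooperating earns 20 forever. Multiplying the IC by (1−δ):
20 ≥ 25(1−δ^4) + 8δ^4, so 17·δ^4 ≥ 5 and δ^4 ≥ 5/17.
δ ≥ (5/17)^(1/4) ≈ 0.736.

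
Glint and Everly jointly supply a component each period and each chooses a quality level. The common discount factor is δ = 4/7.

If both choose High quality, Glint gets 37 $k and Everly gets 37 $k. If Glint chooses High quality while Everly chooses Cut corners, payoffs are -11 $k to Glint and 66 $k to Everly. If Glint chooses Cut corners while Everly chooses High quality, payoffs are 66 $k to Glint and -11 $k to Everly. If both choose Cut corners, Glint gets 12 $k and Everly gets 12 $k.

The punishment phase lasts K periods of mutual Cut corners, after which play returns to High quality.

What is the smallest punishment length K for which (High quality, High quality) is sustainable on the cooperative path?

4

No profitable deviation requires (37−12)(δ+…+δ^K) ≥ 66−37, i.e. δ+…+δ^K ≥ 29/25 ≈ 1.1600.
With δ = 4/7, the partial sums are K=1: 0.5714, K=2: 0.8980, K=3: 1.0845, K=4: 1.1912.
K = 4 is the first length at which the sum reaches 1.1600.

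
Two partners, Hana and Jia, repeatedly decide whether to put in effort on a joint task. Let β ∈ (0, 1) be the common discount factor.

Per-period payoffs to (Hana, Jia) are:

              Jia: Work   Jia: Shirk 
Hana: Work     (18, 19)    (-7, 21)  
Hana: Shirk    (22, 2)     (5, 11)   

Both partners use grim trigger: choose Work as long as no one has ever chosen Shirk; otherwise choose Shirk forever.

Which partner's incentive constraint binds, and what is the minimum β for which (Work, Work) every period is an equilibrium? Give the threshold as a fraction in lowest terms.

Hana: cooperation gives 18 each period; deviation gives 22 once then 5 forever.
  18/(1−β) ≥ 22 + 5β/(1−β) ⇒ β ≥ 4/17.
Jia: cooperation gives 19 each period; deviation gives 21 once then 11 forever.
  β ≥ 2/10 = 1/5.
Both must hold, so the binding constraint is Hana's: β ≥ 4/17.

Hana; β ≥ 4/17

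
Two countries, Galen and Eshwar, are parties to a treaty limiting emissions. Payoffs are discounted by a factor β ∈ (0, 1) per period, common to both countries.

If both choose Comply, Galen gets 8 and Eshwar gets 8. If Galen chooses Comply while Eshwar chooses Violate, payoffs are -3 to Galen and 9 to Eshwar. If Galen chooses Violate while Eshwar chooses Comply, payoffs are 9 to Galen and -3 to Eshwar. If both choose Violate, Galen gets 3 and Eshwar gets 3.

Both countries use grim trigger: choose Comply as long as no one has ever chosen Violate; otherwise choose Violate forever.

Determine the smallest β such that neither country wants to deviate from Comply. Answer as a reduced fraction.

1/6

8/(1−β) ≥ 9 + 3β/(1−β)
8 ≥ 9 − 6β
β ≥ 1/6.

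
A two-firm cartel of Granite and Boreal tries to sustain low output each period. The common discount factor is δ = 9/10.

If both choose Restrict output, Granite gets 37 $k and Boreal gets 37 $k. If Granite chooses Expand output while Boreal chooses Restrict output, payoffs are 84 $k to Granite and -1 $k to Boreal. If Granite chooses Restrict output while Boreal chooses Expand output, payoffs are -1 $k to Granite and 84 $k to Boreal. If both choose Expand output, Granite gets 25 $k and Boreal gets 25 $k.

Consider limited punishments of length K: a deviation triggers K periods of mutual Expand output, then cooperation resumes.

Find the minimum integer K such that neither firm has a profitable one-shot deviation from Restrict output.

No profitable deviation requires (37−25)(δ+…+δ^K) ≥ 84−37, i.e. δ+…+δ^K ≥ 47/12 ≈ 3.9167.
With δ = 9/10, the partial sums are K=1: 0.9000, K=2: 1.7100, K=3: 2.4390, K=4: 3.0951, K=5: 3.6856, K=6: 4.2170.
K = 6 is the first length at which the sum reaches 3.9167.

6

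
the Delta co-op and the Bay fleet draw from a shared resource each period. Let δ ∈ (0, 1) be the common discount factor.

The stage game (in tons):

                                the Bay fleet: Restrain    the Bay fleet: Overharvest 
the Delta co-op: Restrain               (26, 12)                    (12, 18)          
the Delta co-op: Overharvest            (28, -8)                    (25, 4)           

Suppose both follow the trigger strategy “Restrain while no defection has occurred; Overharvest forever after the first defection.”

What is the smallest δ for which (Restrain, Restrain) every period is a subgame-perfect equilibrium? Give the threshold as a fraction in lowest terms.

2/3

the Delta co-op's threshold: (28−26)/(28−25) = 2/3.
the Bay fleet's threshold: (18−12)/(18−4) = 3/7.
2/3 > 3/7, so the Delta co-op binds and δ* = 2/3.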